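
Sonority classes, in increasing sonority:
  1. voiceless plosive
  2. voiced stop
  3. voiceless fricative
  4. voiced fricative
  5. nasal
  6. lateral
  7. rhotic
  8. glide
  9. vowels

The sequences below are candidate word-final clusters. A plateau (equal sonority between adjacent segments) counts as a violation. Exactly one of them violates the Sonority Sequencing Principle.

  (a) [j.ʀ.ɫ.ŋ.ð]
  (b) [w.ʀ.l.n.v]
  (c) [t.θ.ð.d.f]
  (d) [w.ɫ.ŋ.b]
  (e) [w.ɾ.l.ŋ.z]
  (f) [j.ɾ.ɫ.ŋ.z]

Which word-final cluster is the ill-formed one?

c

(a) 8-7-6-5-4 → obeys
(b) 8-7-6-5-4 → obeys
(c) 1-3-4-2-3 → violates
(d) 8-6-5-2 → obeys
(e) 8-7-6-5-4 → obeys
(f) 8-7-6-5-4 → obeys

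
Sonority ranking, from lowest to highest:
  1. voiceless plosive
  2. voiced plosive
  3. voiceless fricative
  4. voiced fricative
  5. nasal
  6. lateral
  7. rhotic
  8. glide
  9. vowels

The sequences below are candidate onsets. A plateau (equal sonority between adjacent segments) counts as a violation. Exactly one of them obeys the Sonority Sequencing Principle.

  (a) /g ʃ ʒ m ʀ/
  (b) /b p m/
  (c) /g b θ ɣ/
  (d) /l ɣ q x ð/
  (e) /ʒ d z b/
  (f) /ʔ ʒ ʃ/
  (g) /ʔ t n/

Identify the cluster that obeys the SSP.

(a) 2-3-4-5-7 → obeys
(b) 2-1-5 → violates
(c) 2-2-3-4 → violates
(d) 6-4-1-3-4 → violates
(e) 4-2-4-2 → violates
(f) 1-4-3 → violates
(g) 1-1-5 → violates

a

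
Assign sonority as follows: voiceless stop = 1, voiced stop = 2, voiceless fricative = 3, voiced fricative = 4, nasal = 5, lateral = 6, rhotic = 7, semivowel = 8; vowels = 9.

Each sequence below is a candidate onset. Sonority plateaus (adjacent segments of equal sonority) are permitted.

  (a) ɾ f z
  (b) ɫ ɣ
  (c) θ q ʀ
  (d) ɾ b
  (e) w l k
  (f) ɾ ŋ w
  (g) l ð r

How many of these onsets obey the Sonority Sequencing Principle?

0

(a) ɾ f z: profile 7-3-4 — violates.
(b) ɫ ɣ: profile 6-4 — violates.
(c) θ q ʀ: profile 3-1-7 — violates.
(d) ɾ b: profile 7-2 — violates.
(e) w l k: profile 8-6-1 — violates.
(f) ɾ ŋ w: profile 7-5-8 — violates.
(g) l ð r: profile 6-4-7 — violates.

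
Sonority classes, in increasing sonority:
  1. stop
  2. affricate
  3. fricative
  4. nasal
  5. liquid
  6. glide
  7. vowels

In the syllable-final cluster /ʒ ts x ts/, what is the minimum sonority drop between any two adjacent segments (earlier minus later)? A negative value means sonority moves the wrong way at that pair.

/ʒ/ — fricative, sonority 3.
/ts/ — affricate, sonority 2.
/x/ — fricative, sonority 3.
/ts/ — affricate, sonority 2.
/ʒ/→/ts/: change +1.
/ts/→/x/: change -1.
/x/→/ts/: change +1.
Minimum = -1.

-1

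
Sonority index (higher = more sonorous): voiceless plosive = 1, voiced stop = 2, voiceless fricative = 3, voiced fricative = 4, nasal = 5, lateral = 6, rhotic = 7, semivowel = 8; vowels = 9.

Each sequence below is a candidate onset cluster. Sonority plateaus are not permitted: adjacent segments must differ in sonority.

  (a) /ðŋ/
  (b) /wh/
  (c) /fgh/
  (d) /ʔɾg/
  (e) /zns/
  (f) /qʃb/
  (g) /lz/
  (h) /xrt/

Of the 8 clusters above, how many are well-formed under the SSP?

(a) sonority 4-5: well-formed.
(b) sonority 8-3: ill-formed.
(c) sonority 3-2-3: ill-formed.
(d) sonority 1-7-2: ill-formed.
(e) sonority 4-5-3: ill-formed.
(f) sonority 1-3-2: ill-formed.
(g) sonority 6-4: ill-formed.
(h) sonority 3-7-1: ill-formed.

1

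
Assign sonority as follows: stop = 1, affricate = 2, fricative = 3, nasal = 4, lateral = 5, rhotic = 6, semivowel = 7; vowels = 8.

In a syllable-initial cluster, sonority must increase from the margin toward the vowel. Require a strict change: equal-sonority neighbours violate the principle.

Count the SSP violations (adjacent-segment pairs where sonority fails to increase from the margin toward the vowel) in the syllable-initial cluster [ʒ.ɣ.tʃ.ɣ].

/ʒ/ is a fricative (sonority 3).
/ɣ/ is a fricative (sonority 3).
/tʃ/ is an affricate (sonority 2).
/ɣ/ is a fricative (sonority 3).
/ʒ/→/ɣ/: 3→3 (plateau) — violation.
/ɣ/→/tʃ/: 3→2 (does not rise) — violation.
/tʃ/→/ɣ/: 2→3 (rises) — ok.

2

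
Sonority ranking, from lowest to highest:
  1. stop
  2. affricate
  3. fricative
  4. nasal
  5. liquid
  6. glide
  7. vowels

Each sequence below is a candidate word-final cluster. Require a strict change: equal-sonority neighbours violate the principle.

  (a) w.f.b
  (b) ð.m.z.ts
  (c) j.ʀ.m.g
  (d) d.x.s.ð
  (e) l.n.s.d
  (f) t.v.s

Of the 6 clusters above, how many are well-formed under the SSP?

(a) w.f.b: profile 6-3-1 — obeys.
(b) ð.m.z.ts: profile 3-4-3-2 — violates.
(c) j.ʀ.m.g: profile 6-5-4-1 — obeys.
(d) d.x.s.ð: profile 1-3-3-3 — violates.
(e) l.n.s.d: profile 5-4-3-1 — obeys.
(f) t.v.s: profile 1-3-3 — violates.

3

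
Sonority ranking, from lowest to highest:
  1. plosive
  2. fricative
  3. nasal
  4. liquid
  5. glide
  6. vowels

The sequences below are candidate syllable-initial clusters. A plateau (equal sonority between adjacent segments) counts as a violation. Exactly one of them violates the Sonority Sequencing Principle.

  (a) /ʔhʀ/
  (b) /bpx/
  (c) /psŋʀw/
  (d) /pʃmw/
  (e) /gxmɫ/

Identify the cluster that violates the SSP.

(a) /ʔhʀ/: profile 1-2-4 — obeys.
(b) /bpx/: profile 1-1-2 — violates.
(c) /psŋʀw/: profile 1-2-3-4-5 — obeys.
(d) /pʃmw/: profile 1-2-3-5 — obeys.
(e) /gxmɫ/: profile 1-2-3-4 — obeys.

b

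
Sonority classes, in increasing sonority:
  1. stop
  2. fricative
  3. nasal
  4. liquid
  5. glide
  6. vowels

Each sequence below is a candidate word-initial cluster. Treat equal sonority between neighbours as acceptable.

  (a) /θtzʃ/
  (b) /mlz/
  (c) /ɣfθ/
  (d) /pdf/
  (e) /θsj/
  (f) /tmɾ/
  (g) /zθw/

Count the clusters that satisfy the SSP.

(a) 2-1-2-2 → violates
(b) 3-4-2 → violates
(c) 2-2-2 → obeys
(d) 1-1-2 → obeys
(e) 2-2-5 → obeys
(f) 1-3-4 → obeys
(g) 2-2-5 → obeys

5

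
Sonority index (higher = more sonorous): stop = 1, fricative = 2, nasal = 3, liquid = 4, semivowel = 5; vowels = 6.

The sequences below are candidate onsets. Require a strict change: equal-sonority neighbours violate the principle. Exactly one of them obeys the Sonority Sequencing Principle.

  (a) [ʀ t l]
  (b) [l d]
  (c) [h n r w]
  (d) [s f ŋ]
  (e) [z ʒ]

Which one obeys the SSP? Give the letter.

c

(a) 4-1-4 → violates
(b) 4-1 → violates
(c) 2-3-4-5 → obeys
(d) 2-2-3 → violates
(e) 2-2 → violates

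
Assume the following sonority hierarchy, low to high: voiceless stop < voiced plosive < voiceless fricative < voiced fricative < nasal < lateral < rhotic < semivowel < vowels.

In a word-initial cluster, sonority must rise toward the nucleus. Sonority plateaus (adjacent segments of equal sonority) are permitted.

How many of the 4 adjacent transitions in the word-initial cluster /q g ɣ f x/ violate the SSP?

1

/q/: voiceless stop = 1.
/g/: voiced plosive = 2.
/ɣ/: voiced fricative = 4.
/f/: voiceless fricative = 3.
/x/: voiceless fricative = 3.
/q/→/g/: 1→2 (rises) — ok.
/g/→/ɣ/: 2→4 (rises) — ok.
/ɣ/→/f/: 4→3 (does not rise) — violation.
/f/→/x/: 3→3 (plateau, allowed) — ok.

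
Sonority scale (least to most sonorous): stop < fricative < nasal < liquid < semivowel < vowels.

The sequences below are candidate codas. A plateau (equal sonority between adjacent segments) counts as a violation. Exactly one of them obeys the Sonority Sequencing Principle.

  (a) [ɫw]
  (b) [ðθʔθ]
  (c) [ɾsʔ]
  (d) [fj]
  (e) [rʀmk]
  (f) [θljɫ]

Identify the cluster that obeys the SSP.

(a) [ɫw]: profile 4-5 — violates.
(b) [ðθʔθ]: profile 2-2-1-2 — violates.
(c) [ɾsʔ]: profile 4-2-1 — obeys.
(d) [fj]: profile 2-5 — violates.
(e) [rʀmk]: profile 4-4-3-1 — violates.
(f) [θljɫ]: profile 2-4-5-4 — violates.

c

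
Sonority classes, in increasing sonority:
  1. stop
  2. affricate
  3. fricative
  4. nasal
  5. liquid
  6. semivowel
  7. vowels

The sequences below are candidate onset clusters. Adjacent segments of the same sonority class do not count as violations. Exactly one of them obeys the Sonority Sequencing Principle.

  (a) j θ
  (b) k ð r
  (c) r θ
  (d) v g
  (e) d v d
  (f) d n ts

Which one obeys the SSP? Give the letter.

(a) 6-3 → violates
(b) 1-3-5 → obeys
(c) 5-3 → violates
(d) 3-1 → violates
(e) 1-3-1 → violates
(f) 1-4-2 → violates

b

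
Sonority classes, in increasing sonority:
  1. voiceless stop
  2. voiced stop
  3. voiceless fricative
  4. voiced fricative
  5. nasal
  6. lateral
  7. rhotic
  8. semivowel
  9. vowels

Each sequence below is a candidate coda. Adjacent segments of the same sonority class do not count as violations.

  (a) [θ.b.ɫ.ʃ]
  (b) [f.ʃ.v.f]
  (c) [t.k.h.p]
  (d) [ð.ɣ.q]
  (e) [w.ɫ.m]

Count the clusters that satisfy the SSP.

2

(a) 3-2-6-3 → violates
(b) 3-3-4-3 → violates
(c) 1-1-3-1 → violates
(d) 4-4-1 → obeys
(e) 8-6-5 → obeys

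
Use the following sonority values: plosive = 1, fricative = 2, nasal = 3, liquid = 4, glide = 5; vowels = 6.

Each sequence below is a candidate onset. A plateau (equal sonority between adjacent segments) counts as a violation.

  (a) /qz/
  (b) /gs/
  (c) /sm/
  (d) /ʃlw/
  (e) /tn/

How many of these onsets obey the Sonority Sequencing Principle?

5

(a) /qz/: profile 1-2 — obeys.
(b) /gs/: profile 1-2 — obeys.
(c) /sm/: profile 2-3 — obeys.
(d) /ʃlw/: profile 2-4-5 — obeys.
(e) /tn/: profile 1-3 — obeys.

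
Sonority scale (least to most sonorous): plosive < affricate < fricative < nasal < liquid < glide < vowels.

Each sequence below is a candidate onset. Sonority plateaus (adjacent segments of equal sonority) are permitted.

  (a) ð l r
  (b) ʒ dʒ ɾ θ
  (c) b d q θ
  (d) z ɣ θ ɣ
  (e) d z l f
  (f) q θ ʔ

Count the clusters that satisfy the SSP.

3

(a) sonority 3-5-5: well-formed.
(b) sonority 3-2-5-3: ill-formed.
(c) sonority 1-1-1-3: well-formed.
(d) sonority 3-3-3-3: well-formed.
(e) sonority 1-3-5-3: ill-formed.
(f) sonority 1-3-1: ill-formed.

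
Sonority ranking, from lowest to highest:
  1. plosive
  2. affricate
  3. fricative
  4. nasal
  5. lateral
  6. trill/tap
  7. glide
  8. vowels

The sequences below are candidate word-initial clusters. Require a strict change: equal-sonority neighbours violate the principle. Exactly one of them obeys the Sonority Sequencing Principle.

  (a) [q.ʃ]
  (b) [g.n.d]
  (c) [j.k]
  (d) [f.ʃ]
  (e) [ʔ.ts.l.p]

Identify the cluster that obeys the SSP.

a

(a) sonority 1-3: well-formed.
(b) sonority 1-4-1: ill-formed.
(c) sonority 7-1: ill-formed.
(d) sonority 3-3: ill-formed.
(e) sonority 1-2-5-1: ill-formed.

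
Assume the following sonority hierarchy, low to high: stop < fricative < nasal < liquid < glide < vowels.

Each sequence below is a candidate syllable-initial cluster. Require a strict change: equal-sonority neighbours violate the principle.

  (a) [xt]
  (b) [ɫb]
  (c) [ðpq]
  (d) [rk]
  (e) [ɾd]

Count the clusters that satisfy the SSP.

(a) 2-1 → violates
(b) 4-1 → violates
(c) 2-1-1 → violates
(d) 4-1 → violates
(e) 4-1 → violates

0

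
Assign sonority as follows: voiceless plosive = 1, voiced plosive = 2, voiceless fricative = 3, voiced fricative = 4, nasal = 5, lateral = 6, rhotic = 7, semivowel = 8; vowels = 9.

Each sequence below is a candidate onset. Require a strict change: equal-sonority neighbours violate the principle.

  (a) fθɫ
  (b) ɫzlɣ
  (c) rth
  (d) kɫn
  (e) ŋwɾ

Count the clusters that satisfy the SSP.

0

(a) fθɫ: profile 3-3-6 — violates.
(b) ɫzlɣ: profile 6-4-6-4 — violates.
(c) rth: profile 7-1-3 — violates.
(d) kɫn: profile 1-6-5 — violates.
(e) ŋwɾ: profile 5-8-7 — violates.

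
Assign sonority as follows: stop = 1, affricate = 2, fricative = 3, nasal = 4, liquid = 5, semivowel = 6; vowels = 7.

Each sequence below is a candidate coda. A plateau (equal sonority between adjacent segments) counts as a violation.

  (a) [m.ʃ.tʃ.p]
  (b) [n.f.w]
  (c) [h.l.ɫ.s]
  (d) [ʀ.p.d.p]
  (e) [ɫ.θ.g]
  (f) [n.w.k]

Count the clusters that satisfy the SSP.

(a) [m.ʃ.tʃ.p]: profile 4-3-2-1 — obeys.
(b) [n.f.w]: profile 4-3-6 — violates.
(c) [h.l.ɫ.s]: profile 3-5-5-3 — violates.
(d) [ʀ.p.d.p]: profile 5-1-1-1 — violates.
(e) [ɫ.θ.g]: profile 5-3-1 — obeys.
(f) [n.w.k]: profile 4-6-1 — violates.

2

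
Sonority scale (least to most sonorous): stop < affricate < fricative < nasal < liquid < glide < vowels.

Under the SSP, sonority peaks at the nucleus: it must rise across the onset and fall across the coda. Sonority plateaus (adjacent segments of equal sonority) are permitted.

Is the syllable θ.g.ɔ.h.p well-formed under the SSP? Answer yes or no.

no

Onset: /θ/ is a fricative (sonority 3), /g/ is a stop (sonority 1); then the nucleus /ɔ/ (sonority 7).
Onset profile 3-1-7 — does not rise throughout.
Coda: /h/ is a fricative (sonority 3), /p/ is a stop (sonority 1).
Coda profile 7-3-1 — falls from the nucleus.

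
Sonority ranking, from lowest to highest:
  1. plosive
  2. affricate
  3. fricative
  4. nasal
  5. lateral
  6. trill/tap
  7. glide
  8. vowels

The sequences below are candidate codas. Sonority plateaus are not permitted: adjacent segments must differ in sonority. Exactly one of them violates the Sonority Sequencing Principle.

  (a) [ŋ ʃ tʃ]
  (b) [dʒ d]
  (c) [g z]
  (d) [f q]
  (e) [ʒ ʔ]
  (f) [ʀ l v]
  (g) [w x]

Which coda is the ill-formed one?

(a) sonority 4-3-2: well-formed.
(b) sonority 2-1: well-formed.
(c) sonority 1-3: ill-formed.
(d) sonority 3-1: well-formed.
(e) sonority 3-1: well-formed.
(f) sonority 6-5-3: well-formed.
(g) sonority 7-3: well-formed.

c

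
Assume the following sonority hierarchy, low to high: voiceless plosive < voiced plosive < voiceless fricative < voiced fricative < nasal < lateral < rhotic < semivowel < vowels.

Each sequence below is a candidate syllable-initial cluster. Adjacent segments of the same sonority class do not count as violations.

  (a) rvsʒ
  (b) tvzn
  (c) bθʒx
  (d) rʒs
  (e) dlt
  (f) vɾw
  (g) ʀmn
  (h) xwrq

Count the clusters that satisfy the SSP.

(a) rvsʒ: profile 7-4-3-4 — violates.
(b) tvzn: profile 1-4-4-5 — obeys.
(c) bθʒx: profile 2-3-4-3 — violates.
(d) rʒs: profile 7-4-3 — violates.
(e) dlt: profile 2-6-1 — violates.
(f) vɾw: profile 4-7-8 — obeys.
(g) ʀmn: profile 7-5-5 — violates.
(h) xwrq: profile 3-8-7-1 — violates.

2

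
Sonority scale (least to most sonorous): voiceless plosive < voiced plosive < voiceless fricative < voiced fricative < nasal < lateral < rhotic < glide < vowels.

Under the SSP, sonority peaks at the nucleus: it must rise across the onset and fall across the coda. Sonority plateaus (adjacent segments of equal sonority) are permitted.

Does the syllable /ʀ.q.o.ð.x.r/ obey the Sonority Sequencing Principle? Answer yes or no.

no

Onset: /ʀ/ is a rhotic (sonority 7), /q/ is a voiceless plosive (sonority 1); then the nucleus /o/ (sonority 9).
Onset profile 7-1-9 — does not rise throughout.
Coda: /ð/ is a voiced fricative (sonority 4), /x/ is a voiceless fricative (sonority 3), /r/ is a rhotic (sonority 7).
Coda profile 9-4-3-7 — does not fall throughout.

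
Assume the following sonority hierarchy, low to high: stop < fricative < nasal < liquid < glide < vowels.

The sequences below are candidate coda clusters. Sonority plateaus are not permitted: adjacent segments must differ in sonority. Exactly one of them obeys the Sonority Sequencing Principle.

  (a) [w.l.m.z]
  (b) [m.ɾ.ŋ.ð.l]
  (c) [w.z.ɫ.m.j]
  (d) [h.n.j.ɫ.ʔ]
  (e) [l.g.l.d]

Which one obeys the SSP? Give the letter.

(a) [w.l.m.z]: profile 5-4-3-2 — obeys.
(b) [m.ɾ.ŋ.ð.l]: profile 3-4-3-2-4 — violates.
(c) [w.z.ɫ.m.j]: profile 5-2-4-3-5 — violates.
(d) [h.n.j.ɫ.ʔ]: profile 2-3-5-4-1 — violates.
(e) [l.g.l.d]: profile 4-1-4-1 — violates.

a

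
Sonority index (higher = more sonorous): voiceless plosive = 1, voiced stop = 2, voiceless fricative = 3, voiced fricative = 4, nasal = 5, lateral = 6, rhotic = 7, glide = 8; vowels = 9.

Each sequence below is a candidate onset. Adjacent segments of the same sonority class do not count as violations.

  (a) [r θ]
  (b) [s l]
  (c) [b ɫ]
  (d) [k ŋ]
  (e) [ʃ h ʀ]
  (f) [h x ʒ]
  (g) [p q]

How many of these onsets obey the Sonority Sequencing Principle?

(a) [r θ]: profile 7-3 — violates.
(b) [s l]: profile 3-6 — obeys.
(c) [b ɫ]: profile 2-6 — obeys.
(d) [k ŋ]: profile 1-5 — obeys.
(e) [ʃ h ʀ]: profile 3-3-7 — obeys.
(f) [h x ʒ]: profile 3-3-4 — obeys.
(g) [p q]: profile 1-1 — obeys.

6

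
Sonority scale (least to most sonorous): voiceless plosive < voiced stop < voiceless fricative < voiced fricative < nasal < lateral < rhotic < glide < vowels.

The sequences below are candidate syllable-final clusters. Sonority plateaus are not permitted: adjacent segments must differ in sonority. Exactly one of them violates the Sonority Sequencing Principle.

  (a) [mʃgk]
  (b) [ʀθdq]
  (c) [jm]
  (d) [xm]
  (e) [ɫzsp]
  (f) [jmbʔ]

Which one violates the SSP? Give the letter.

(a) [mʃgk]: profile 5-3-2-1 — obeys.
(b) [ʀθdq]: profile 7-3-2-1 — obeys.
(c) [jm]: profile 8-5 — obeys.
(d) [xm]: profile 3-5 — violates.
(e) [ɫzsp]: profile 6-4-3-1 — obeys.
(f) [jmbʔ]: profile 8-5-2-1 — obeys.

d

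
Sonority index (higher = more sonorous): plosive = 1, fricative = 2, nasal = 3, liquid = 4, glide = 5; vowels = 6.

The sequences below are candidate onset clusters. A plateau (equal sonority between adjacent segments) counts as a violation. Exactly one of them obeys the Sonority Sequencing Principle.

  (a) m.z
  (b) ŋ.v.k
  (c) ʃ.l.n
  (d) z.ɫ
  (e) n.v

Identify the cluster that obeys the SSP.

(a) 3-2 → violates
(b) 3-2-1 → violates
(c) 2-4-3 → violates
(d) 2-4 → obeys
(e) 3-2 → violates

d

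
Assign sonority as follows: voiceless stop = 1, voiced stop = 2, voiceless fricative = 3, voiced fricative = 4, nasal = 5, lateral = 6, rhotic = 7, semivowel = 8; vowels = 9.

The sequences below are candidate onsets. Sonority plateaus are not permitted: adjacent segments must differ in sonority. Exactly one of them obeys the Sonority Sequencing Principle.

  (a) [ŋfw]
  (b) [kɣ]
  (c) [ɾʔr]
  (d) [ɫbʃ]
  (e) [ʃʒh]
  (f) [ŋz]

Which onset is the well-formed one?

(a) sonority 5-3-8: ill-formed.
(b) sonority 1-4: well-formed.
(c) sonority 7-1-7: ill-formed.
(d) sonority 6-2-3: ill-formed.
(e) sonority 3-4-3: ill-formed.
(f) sonority 5-4: ill-formed.

b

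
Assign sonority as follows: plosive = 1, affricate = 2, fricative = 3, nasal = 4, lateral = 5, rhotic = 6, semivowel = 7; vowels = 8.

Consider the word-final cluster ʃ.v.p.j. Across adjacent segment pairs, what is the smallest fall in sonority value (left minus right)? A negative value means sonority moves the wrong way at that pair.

/ʃ/ is a fricative (sonority 3).
/v/ is a fricative (sonority 3).
/p/ is a plosive (sonority 1).
/j/ is a semivowel (sonority 7).
/ʃ/→/v/: change +0.
/v/→/p/: change +2.
/p/→/j/: change -6.
Minimum = -6.

-6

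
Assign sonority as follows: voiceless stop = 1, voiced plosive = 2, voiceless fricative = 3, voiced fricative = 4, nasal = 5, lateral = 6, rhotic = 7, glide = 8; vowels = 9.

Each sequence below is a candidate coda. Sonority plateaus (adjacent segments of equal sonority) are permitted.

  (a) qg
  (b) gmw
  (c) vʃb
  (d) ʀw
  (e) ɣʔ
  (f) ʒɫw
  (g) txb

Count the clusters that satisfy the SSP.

(a) qg: profile 1-2 — violates.
(b) gmw: profile 2-5-8 — violates.
(c) vʃb: profile 4-3-2 — obeys.
(d) ʀw: profile 7-8 — violates.
(e) ɣʔ: profile 4-1 — obeys.
(f) ʒɫw: profile 4-6-8 — violates.
(g) txb: profile 1-3-2 — violates.

2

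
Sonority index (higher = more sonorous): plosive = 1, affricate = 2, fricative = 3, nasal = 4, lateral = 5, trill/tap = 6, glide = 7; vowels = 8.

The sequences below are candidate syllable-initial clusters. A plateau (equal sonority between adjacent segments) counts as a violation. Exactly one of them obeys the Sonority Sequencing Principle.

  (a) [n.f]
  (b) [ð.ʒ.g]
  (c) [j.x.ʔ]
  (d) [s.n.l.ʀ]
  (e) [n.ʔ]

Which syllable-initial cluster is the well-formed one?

d

(a) sonority 4-3: ill-formed.
(b) sonority 3-3-1: ill-formed.
(c) sonority 7-3-1: ill-formed.
(d) sonority 3-4-5-6: well-formed.
(e) sonority 4-1: ill-formed.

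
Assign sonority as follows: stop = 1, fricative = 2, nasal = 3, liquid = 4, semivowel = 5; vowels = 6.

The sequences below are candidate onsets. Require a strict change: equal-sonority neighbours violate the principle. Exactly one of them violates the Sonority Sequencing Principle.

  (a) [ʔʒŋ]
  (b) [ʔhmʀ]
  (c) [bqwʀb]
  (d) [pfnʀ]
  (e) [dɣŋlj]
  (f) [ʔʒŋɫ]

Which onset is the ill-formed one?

(a) 1-2-3 → obeys
(b) 1-2-3-4 → obeys
(c) 1-1-5-4-1 → violates
(d) 1-2-3-4 → obeys
(e) 1-2-3-4-5 → obeys
(f) 1-2-3-4 → obeys

c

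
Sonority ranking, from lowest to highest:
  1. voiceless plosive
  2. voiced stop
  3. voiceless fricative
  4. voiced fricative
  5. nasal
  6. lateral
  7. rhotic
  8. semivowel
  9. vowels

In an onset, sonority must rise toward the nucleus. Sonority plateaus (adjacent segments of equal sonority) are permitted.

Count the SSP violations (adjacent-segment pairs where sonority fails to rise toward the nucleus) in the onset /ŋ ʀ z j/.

1

/ŋ/ is a nasal (sonority 5).
/ʀ/ is a rhotic (sonority 7).
/z/ is a voiced fricative (sonority 4).
/j/ is a semivowel (sonority 8).
/ŋ/→/ʀ/: 5→7 (rises) — ok.
/ʀ/→/z/: 7→4 (does not rise) — violation.
/z/→/j/: 4→8 (rises) — ok.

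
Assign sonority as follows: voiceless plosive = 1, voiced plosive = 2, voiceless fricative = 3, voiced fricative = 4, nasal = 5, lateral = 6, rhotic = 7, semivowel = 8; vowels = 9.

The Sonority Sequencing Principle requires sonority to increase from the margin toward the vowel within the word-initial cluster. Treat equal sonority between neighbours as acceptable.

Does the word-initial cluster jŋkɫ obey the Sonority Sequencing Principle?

no

/j/ — semivowel, sonority 8.
/ŋ/ — nasal, sonority 5.
/k/ — voiceless plosive, sonority 1.
/ɫ/ — lateral, sonority 6.
The profile is 8-5-1-6. Between /j/ (8) and /ŋ/ (5) sonority does not rise, so the cluster violates the SSP.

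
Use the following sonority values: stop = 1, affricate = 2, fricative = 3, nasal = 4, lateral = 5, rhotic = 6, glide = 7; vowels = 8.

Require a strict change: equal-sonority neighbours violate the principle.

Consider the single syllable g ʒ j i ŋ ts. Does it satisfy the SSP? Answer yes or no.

Onset: /g/ is a stop (sonority 1), /ʒ/ is a fricative (sonority 3), /j/ is a glide (sonority 7); then the nucleus /i/ (sonority 8).
Onset profile 1-3-7-8 — rises to the nucleus.
Coda: /ŋ/ is a nasal (sonority 4), /ts/ is an affricate (sonority 2).
Coda profile 8-4-2 — falls from the nucleus.

yes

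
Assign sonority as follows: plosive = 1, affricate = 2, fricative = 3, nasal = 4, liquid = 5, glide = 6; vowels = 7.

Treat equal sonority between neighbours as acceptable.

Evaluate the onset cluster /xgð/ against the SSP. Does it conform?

no

/x/: fricative = 3.
/g/: plosive = 1.
/ð/: fricative = 3.
The profile is 3-1-3. Between /x/ (3) and /g/ (1) sonority does not rise, so the cluster violates the SSP.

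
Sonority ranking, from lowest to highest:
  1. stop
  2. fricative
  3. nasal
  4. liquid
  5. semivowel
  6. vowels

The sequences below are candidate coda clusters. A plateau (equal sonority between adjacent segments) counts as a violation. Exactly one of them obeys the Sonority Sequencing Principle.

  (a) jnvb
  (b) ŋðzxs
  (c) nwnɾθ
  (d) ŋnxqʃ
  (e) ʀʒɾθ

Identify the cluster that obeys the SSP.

(a) 5-3-2-1 → obeys
(b) 3-2-2-2-2 → violates
(c) 3-5-3-4-2 → violates
(d) 3-3-2-1-2 → violates
(e) 4-2-4-2 → violates

a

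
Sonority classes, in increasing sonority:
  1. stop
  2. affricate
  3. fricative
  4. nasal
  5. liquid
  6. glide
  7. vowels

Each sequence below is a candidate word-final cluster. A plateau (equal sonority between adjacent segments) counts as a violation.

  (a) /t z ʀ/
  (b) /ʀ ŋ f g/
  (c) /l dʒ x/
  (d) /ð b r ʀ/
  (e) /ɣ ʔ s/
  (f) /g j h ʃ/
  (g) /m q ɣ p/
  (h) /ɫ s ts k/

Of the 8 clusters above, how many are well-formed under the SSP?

2

(a) /t z ʀ/: profile 1-3-5 — violates.
(b) /ʀ ŋ f g/: profile 5-4-3-1 — obeys.
(c) /l dʒ x/: profile 5-2-3 — violates.
(d) /ð b r ʀ/: profile 3-1-5-5 — violates.
(e) /ɣ ʔ s/: profile 3-1-3 — violates.
(f) /g j h ʃ/: profile 1-6-3-3 — violates.
(g) /m q ɣ p/: profile 4-1-3-1 — violates.
(h) /ɫ s ts k/: profile 5-3-2-1 — obeys.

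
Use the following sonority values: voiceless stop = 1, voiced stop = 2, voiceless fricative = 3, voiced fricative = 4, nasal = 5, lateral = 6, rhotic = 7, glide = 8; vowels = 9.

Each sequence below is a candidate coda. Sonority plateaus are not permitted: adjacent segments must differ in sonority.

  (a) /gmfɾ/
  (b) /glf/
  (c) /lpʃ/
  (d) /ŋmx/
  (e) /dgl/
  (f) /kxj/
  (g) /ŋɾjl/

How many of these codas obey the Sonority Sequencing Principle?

0

(a) /gmfɾ/: profile 2-5-3-7 — violates.
(b) /glf/: profile 2-6-3 — violates.
(c) /lpʃ/: profile 6-1-3 — violates.
(d) /ŋmx/: profile 5-5-3 — violates.
(e) /dgl/: profile 2-2-6 — violates.
(f) /kxj/: profile 1-3-8 — violates.
(g) /ŋɾjl/: profile 5-7-8-6 — violates.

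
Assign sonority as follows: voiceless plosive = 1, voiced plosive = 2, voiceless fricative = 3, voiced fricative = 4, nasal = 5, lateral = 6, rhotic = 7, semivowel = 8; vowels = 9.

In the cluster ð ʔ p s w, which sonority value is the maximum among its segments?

8

/ð/ is a voiced fricative (sonority 4).
/ʔ/ is a voiceless plosive (sonority 1).
/p/ is a voiceless plosive (sonority 1).
/s/ is a voiceless fricative (sonority 3).
/w/ is a semivowel (sonority 8).
The maximum is 8.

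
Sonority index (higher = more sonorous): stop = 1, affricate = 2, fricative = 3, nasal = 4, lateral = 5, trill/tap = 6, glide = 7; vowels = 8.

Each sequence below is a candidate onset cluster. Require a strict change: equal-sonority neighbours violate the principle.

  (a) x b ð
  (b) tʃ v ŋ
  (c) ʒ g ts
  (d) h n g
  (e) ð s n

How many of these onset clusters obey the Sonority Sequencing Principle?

(a) 3-1-3 → violates
(b) 2-3-4 → obeys
(c) 3-1-2 → violates
(d) 3-4-1 → violates
(e) 3-3-4 → violates

1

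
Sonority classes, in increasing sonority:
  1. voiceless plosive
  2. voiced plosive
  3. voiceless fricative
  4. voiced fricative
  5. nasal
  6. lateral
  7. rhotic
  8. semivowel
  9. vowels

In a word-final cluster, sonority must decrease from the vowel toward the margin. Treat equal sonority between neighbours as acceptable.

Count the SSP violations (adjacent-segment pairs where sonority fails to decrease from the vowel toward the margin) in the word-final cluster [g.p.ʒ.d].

/g/ — voiced plosive, sonority 2.
/p/ — voiceless plosive, sonority 1.
/ʒ/ — voiced fricative, sonority 4.
/d/ — voiced plosive, sonority 2.
/g/→/p/: 2→1 (falls) — ok.
/p/→/ʒ/: 1→4 (does not fall) — violation.
/ʒ/→/d/: 4→2 (falls) — ok.

1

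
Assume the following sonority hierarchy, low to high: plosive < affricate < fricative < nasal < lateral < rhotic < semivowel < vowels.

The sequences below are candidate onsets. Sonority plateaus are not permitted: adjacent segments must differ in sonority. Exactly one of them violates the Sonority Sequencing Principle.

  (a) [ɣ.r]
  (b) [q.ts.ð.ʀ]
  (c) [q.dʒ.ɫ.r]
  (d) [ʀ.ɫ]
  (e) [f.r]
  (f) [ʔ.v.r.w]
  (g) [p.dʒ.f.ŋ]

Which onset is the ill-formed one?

(a) sonority 3-6: well-formed.
(b) sonority 1-2-3-6: well-formed.
(c) sonority 1-2-5-6: well-formed.
(d) sonority 6-5: ill-formed.
(e) sonority 3-6: well-formed.
(f) sonority 1-3-6-7: well-formed.
(g) sonority 1-2-3-4: well-formed.

d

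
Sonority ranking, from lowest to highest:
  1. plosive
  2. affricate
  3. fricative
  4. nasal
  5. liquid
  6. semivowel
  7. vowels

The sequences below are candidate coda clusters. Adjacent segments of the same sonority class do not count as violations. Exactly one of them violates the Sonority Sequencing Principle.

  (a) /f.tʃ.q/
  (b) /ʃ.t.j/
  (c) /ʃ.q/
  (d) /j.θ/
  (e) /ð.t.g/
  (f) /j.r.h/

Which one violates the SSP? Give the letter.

b

(a) /f.tʃ.q/: profile 3-2-1 — obeys.
(b) /ʃ.t.j/: profile 3-1-6 — violates.
(c) /ʃ.q/: profile 3-1 — obeys.
(d) /j.θ/: profile 6-3 — obeys.
(e) /ð.t.g/: profile 3-1-1 — obeys.
(f) /j.r.h/: profile 6-5-3 — obeys.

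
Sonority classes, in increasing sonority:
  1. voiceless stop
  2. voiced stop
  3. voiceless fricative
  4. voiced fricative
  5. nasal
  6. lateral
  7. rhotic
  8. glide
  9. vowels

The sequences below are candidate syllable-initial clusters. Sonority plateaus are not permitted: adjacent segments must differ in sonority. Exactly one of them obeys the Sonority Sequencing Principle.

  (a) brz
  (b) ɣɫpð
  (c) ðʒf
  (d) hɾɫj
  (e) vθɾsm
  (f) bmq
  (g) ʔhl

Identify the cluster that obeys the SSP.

(a) brz: profile 2-7-4 — violates.
(b) ɣɫpð: profile 4-6-1-4 — violates.
(c) ðʒf: profile 4-4-3 — violates.
(d) hɾɫj: profile 3-7-6-8 — violates.
(e) vθɾsm: profile 4-3-7-3-5 — violates.
(f) bmq: profile 2-5-1 — violates.
(g) ʔhl: profile 1-3-6 — obeys.

g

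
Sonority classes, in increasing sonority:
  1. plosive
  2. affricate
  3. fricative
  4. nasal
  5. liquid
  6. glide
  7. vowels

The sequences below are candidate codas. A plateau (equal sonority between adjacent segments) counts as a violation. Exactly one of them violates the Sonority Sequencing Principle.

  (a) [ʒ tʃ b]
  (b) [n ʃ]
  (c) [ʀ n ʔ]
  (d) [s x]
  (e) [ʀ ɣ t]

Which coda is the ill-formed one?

d

(a) sonority 3-2-1: well-formed.
(b) sonority 4-3: well-formed.
(c) sonority 5-4-1: well-formed.
(d) sonority 3-3: ill-formed.
(e) sonority 5-3-1: well-formed.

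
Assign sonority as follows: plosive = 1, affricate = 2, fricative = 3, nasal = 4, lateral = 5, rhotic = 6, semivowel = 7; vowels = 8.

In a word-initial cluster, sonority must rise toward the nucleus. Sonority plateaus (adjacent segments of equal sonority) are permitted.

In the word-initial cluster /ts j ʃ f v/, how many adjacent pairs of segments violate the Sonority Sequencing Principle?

/ts/ — affricate, sonority 2.
/j/ — semivowel, sonority 7.
/ʃ/ — fricative, sonority 3.
/f/ — fricative, sonority 3.
/v/ — fricative, sonority 3.
/ts/→/j/: 2→7 (rises) — ok.
/j/→/ʃ/: 7→3 (does not rise) — violation.
/ʃ/→/f/: 3→3 (plateau, allowed) — ok.
/f/→/v/: 3→3 (plateau, allowed) — ok.

1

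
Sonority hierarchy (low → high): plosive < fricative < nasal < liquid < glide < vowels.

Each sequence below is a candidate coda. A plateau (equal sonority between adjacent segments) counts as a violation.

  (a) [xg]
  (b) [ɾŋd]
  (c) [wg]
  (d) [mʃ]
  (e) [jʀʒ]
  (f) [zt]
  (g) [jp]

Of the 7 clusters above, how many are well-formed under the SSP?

(a) sonority 2-1: well-formed.
(b) sonority 4-3-1: well-formed.
(c) sonority 5-1: well-formed.
(d) sonority 3-2: well-formed.
(e) sonority 5-4-2: well-formed.
(f) sonority 2-1: well-formed.
(g) sonority 5-1: well-formed.

7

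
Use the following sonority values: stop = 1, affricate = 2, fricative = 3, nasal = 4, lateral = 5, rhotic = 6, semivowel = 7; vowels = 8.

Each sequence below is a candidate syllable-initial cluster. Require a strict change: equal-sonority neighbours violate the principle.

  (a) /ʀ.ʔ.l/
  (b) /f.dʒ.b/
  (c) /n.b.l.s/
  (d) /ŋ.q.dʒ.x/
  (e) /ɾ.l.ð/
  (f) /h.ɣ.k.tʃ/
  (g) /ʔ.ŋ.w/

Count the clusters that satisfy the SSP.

(a) sonority 6-1-5: ill-formed.
(b) sonority 3-2-1: ill-formed.
(c) sonority 4-1-5-3: ill-formed.
(d) sonority 4-1-2-3: ill-formed.
(e) sonority 6-5-3: ill-formed.
(f) sonority 3-3-1-2: ill-formed.
(g) sonority 1-4-7: well-formed.

1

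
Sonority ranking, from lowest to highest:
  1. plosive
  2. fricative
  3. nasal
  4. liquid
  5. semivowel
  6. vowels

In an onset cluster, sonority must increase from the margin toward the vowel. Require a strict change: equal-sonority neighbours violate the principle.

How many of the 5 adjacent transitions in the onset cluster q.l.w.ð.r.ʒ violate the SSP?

2

/q/: plosive = 1.
/l/: liquid = 4.
/w/: semivowel = 5.
/ð/: fricative = 2.
/r/: liquid = 4.
/ʒ/: fricative = 2.
/q/→/l/: 1→4 (rises) — ok.
/l/→/w/: 4→5 (rises) — ok.
/w/→/ð/: 5→2 (does not rise) — violation.
/ð/→/r/: 2→4 (rises) — ok.
/r/→/ʒ/: 4→2 (does not rise) — violation.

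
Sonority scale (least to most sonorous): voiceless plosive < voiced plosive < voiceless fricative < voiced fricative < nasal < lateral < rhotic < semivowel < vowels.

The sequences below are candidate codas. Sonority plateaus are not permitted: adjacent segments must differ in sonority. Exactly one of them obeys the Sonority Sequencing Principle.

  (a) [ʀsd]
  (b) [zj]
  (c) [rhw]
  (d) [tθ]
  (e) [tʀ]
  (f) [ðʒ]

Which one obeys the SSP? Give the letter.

(a) 7-3-2 → obeys
(b) 4-8 → violates
(c) 7-3-8 → violates
(d) 1-3 → violates
(e) 1-7 → violates
(f) 4-4 → violates

a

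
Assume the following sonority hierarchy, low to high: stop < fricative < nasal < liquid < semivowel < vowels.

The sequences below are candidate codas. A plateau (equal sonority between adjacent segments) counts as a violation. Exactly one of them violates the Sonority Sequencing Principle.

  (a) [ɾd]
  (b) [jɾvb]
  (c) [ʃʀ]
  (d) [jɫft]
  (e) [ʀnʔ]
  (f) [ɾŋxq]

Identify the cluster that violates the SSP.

c

(a) sonority 4-1: well-formed.
(b) sonority 5-4-2-1: well-formed.
(c) sonority 2-4: ill-formed.
(d) sonority 5-4-2-1: well-formed.
(e) sonority 4-3-1: well-formed.
(f) sonority 4-3-2-1: well-formed.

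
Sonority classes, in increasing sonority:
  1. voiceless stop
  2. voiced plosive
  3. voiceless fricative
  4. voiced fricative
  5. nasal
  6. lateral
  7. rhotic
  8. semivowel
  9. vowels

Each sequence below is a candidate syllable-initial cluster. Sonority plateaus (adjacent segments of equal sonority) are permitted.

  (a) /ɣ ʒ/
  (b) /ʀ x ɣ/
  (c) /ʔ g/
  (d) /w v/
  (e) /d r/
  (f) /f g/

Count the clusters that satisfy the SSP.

3

(a) /ɣ ʒ/: profile 4-4 — obeys.
(b) /ʀ x ɣ/: profile 7-3-4 — violates.
(c) /ʔ g/: profile 1-2 — obeys.
(d) /w v/: profile 8-4 — violates.
(e) /d r/: profile 2-7 — obeys.
(f) /f g/: profile 3-2 — violates.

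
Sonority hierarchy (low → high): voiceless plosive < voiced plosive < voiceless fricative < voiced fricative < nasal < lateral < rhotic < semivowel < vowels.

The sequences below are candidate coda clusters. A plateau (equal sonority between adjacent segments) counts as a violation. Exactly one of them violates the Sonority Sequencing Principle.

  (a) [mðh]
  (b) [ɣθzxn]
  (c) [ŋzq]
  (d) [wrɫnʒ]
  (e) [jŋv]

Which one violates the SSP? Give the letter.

b

(a) [mðh]: profile 5-4-3 — obeys.
(b) [ɣθzxn]: profile 4-3-4-3-5 — violates.
(c) [ŋzq]: profile 5-4-1 — obeys.
(d) [wrɫnʒ]: profile 8-7-6-5-4 — obeys.
(e) [jŋv]: profile 8-5-4 — obeys.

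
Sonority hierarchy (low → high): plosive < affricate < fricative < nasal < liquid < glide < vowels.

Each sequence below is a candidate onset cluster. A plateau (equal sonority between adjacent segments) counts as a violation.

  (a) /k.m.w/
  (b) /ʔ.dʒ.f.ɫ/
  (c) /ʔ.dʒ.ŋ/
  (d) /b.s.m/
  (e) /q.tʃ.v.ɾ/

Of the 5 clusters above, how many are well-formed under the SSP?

5

(a) 1-4-6 → obeys
(b) 1-2-3-5 → obeys
(c) 1-2-4 → obeys
(d) 1-3-4 → obeys
(e) 1-2-3-5 → obeys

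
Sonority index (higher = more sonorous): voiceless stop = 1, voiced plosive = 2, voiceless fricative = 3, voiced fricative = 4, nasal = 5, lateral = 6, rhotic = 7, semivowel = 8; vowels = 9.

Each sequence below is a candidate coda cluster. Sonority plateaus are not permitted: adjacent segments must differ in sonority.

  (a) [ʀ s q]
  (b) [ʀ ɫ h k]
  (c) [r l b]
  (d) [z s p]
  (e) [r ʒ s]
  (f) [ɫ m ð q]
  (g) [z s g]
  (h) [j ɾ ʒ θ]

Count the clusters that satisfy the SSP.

(a) 7-3-1 → obeys
(b) 7-6-3-1 → obeys
(c) 7-6-2 → obeys
(d) 4-3-1 → obeys
(e) 7-4-3 → obeys
(f) 6-5-4-1 → obeys
(g) 4-3-2 → obeys
(h) 8-7-4-3 → obeys

8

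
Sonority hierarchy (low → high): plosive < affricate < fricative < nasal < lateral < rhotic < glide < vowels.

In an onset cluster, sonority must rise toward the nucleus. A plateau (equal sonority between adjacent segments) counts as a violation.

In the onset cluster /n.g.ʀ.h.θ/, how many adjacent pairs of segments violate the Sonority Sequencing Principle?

3

/n/ — nasal, sonority 4.
/g/ — plosive, sonority 1.
/ʀ/ — rhotic, sonority 6.
/h/ — fricative, sonority 3.
/θ/ — fricative, sonority 3.
/n/→/g/: 4→1 (does not rise) — violation.
/g/→/ʀ/: 1→6 (rises) — ok.
/ʀ/→/h/: 6→3 (does not rise) — violation.
/h/→/θ/: 3→3 (plateau) — violation.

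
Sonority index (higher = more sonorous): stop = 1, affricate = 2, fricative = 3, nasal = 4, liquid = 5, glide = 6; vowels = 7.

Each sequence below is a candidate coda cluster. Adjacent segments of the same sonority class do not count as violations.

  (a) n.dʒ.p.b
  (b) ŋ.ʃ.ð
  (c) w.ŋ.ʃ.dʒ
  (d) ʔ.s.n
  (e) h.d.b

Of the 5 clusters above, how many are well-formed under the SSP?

4

(a) sonority 4-2-1-1: well-formed.
(b) sonority 4-3-3: well-formed.
(c) sonority 6-4-3-2: well-formed.
(d) sonority 1-3-4: ill-formed.
(e) sonority 3-1-1: well-formed.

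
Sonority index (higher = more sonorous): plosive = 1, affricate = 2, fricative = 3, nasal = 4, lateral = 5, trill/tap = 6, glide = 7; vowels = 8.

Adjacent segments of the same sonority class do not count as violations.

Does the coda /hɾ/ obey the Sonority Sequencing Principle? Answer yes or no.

no

/h/: fricative = 3.
/ɾ/: trill/tap = 6.
The profile is 3-6. Between /h/ (3) and /ɾ/ (6) sonority does not fall, so the cluster violates the SSP.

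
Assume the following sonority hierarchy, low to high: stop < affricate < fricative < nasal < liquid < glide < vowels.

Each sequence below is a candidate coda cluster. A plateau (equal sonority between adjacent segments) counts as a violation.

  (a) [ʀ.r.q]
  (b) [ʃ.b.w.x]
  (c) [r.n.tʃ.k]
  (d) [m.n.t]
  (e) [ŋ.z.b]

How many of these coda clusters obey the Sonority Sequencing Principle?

2

(a) sonority 5-5-1: ill-formed.
(b) sonority 3-1-6-3: ill-formed.
(c) sonority 5-4-2-1: well-formed.
(d) sonority 4-4-1: ill-formed.
(e) sonority 4-3-1: well-formed.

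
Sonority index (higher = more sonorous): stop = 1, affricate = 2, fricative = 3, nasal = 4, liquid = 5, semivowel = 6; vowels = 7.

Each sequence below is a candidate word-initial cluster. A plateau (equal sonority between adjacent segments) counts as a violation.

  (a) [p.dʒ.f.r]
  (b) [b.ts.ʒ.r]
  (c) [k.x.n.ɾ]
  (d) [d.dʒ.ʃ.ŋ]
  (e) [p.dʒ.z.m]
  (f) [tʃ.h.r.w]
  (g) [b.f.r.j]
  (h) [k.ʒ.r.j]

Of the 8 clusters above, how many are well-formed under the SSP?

(a) 1-2-3-5 → obeys
(b) 1-2-3-5 → obeys
(c) 1-3-4-5 → obeys
(d) 1-2-3-4 → obeys
(e) 1-2-3-4 → obeys
(f) 2-3-5-6 → obeys
(g) 1-3-5-6 → obeys
(h) 1-3-5-6 → obeys

8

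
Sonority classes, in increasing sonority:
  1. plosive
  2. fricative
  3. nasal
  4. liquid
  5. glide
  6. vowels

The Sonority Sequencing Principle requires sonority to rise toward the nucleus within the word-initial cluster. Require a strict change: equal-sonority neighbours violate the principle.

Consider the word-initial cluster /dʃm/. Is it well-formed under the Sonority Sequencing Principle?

yes

/d/: plosive = 1.
/ʃ/: fricative = 2.
/m/: nasal = 3.
The profile 1-2-3 strictly rises, so the word-initial cluster satisfies the SSP.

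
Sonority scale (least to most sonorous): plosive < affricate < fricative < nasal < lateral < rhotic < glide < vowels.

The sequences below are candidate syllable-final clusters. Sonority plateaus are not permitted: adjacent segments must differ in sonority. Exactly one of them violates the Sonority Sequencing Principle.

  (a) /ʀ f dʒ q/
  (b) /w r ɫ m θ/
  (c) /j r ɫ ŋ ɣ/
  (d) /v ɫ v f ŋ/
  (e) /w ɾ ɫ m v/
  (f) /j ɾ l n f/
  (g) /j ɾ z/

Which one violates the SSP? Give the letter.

d

(a) /ʀ f dʒ q/: profile 6-3-2-1 — obeys.
(b) /w r ɫ m θ/: profile 7-6-5-4-3 — obeys.
(c) /j r ɫ ŋ ɣ/: profile 7-6-5-4-3 — obeys.
(d) /v ɫ v f ŋ/: profile 3-5-3-3-4 — violates.
(e) /w ɾ ɫ m v/: profile 7-6-5-4-3 — obeys.
(f) /j ɾ l n f/: profile 7-6-5-4-3 — obeys.
(g) /j ɾ z/: profile 7-6-3 — obeys.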